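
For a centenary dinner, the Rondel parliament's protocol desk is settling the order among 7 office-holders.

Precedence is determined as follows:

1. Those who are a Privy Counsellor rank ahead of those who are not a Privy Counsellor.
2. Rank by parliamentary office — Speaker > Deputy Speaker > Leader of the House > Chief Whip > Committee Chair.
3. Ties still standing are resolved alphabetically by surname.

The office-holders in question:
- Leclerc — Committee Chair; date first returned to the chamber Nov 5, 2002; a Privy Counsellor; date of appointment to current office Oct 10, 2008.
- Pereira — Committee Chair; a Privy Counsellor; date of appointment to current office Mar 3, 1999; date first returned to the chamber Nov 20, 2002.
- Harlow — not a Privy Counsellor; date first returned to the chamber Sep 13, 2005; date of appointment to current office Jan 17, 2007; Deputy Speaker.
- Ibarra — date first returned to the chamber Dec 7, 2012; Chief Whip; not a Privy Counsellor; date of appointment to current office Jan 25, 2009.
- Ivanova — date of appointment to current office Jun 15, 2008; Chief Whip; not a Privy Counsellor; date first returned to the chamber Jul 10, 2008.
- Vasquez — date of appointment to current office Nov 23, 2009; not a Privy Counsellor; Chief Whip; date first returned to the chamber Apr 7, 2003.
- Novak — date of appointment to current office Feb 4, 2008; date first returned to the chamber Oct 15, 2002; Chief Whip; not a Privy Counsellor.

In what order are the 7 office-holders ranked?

By the first rule: Leclerc and Pereira (both a Privy Counsellor); then Harlow, Ibarra, Ivanova, Novak and Vasquez (each not a Privy Counsellor).
Leclerc and Pereira are each Committee Chair, so the next rule applies.
Among Leclerc and Pereira, alphabetically by surname: Leclerc before Pereira.
Among Harlow, Ibarra, Ivanova, Novak and Vasquez, by parliamentary office: Harlow (Deputy Speaker) before Ibarra, Ivanova, Novak and Vasquez (Chief Whip).
Among Ibarra, Ivanova, Novak and Vasquez, alphabetically by surname: Ibarra before Ivanova before Novak before Vasquez.
Full order: Leclerc, Pereira, Harlow, Ibarra, Ivanova, Novak, Vasquez.

Leclerc, Pereira, Harlow, Ibarra, Ivanova, Novak, Vasquez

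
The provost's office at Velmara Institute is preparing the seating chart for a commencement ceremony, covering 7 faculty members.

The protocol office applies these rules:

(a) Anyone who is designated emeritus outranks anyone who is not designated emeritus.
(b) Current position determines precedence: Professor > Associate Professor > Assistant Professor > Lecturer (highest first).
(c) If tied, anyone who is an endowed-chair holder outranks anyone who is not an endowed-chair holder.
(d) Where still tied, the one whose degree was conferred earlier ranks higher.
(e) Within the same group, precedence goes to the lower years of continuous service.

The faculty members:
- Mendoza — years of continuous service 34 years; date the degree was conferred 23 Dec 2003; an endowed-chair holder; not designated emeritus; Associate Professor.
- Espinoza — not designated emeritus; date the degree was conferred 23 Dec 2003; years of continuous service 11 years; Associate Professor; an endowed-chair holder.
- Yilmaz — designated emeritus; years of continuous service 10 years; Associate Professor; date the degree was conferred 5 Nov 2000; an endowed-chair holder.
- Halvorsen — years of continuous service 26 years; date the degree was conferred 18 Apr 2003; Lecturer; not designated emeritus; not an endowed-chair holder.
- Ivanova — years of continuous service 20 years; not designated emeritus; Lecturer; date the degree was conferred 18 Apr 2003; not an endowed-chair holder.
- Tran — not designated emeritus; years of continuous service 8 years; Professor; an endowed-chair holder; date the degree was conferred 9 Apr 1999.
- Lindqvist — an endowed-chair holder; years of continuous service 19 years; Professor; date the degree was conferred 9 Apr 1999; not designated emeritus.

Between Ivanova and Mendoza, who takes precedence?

By the first rule: Yilmaz (designated emeritus); then Tran, Lindqvist, Espinoza, Mendoza, Ivanova and Halvorsen (each not designated emeritus).
Among Tran, Lindqvist, Espinoza, Mendoza, Ivanova and Halvorsen, by current position: Tran and Lindqvist (Professor) before Espinoza and Mendoza (Associate Professor) before Ivanova and Halvorsen (Lecturer).
Tran and Lindqvist are each an endowed-chair holder, so the next rule applies.
Tran and Lindqvist both have date the degree was conferred 9 Apr 1999, so the next rule applies.
Among Tran and Lindqvist, by years of continuous service (lower first): Tran (8 years) before Lindqvist (19 years).
Espinoza and Mendoza are each an endowed-chair holder, so the next rule applies.
Espinoza and Mendoza both have date the degree was conferred 23 Dec 2003, so the next rule applies.
Among Espinoza and Mendoza, by years of continuous service (lower first): Espinoza (11 years) before Mendoza (34 years).
Ivanova and Halvorsen are each not an endowed-chair holder, so the next rule applies.
Ivanova and Halvorsen both have date the degree was conferred 18 Apr 2003, so the next rule applies.
Among Ivanova and Halvorsen, by years of continuous service (lower first): Ivanova (20 years) before Halvorsen (26 years).
So Mendoza takes precedence.

Mendoza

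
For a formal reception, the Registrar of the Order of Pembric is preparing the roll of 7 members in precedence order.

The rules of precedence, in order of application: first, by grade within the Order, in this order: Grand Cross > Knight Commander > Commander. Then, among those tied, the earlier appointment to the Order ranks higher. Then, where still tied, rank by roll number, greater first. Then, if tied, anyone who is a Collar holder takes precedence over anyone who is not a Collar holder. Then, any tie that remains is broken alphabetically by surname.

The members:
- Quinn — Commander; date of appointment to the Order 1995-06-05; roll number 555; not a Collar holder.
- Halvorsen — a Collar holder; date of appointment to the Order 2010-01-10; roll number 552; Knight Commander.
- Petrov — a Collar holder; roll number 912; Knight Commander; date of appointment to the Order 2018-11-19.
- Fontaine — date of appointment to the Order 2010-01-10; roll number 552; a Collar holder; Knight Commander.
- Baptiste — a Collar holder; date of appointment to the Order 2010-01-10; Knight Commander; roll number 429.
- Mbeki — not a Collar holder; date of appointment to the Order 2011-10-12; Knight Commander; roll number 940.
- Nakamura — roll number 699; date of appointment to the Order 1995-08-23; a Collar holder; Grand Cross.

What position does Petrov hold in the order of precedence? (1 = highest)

By grade within the Order: Nakamura (Grand Cross); then Fontaine, Halvorsen, Baptiste, Mbeki and Petrov (Knight Commander); then Quinn (Commander).
Among Fontaine, Halvorsen, Baptiste, Mbeki and Petrov, by date of appointment to the Order (earlier first): Fontaine, Halvorsen and Baptiste (2010-01-10) before Mbeki (2011-10-12) before Petrov (2018-11-19).
Among Fontaine, Halvorsen and Baptiste, by roll number (higher first): Fontaine and Halvorsen (552) before Baptiste (429).
Fontaine and Halvorsen are each a Collar holder, so the next rule applies.
Among Fontaine and Halvorsen, alphabetically by surname: Fontaine before Halvorsen.
Order: Nakamura, Fontaine, Halvorsen, Baptiste, Mbeki, Petrov, Quinn. So position 6.

6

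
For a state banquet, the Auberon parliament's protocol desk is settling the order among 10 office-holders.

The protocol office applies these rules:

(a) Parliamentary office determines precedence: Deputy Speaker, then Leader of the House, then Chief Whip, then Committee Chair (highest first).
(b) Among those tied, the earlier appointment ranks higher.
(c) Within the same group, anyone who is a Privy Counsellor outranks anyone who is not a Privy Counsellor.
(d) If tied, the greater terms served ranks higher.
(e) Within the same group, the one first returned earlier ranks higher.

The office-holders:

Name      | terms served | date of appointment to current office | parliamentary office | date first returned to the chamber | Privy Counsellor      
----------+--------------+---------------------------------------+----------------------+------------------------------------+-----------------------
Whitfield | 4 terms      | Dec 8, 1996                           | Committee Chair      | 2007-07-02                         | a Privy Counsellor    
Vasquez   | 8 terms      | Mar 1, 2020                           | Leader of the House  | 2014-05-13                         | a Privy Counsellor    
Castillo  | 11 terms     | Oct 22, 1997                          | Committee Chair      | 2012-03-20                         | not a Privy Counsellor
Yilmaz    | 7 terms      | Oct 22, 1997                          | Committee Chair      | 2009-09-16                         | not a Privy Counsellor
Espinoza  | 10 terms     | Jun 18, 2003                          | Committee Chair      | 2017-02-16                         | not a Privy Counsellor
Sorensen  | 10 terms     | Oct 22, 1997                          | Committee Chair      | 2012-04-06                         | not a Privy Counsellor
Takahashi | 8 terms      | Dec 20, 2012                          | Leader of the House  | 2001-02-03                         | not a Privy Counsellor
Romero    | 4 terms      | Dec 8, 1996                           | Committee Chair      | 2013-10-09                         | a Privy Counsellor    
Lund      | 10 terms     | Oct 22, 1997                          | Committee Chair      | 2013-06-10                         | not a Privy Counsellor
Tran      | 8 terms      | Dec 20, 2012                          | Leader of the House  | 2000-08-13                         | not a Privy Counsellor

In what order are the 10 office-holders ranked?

Tran, Takahashi, Vasquez, Whitfield, Romero, Castillo, Sorensen, Lund, Yilmaz, Espinoza

By parliamentary office: Tran, Takahashi and Vasquez (Leader of the House); then Whitfield, Romero, Castillo, Sorensen, Lund, Yilmaz and Espinoza (Committee Chair).
Among Tran, Takahashi and Vasquez, by date of appointment to current office (earlier first): Tran and Takahashi (Dec 20, 2012) before Vasquez (Mar 1, 2020).
Tran and Takahashi are each not a Privy Counsellor, so the next rule applies.
Tran and Takahashi both have terms served 8 terms, so the next rule applies.
Among Tran and Takahashi, by date first returned to the chamber (earlier first): Tran (2000-08-13) before Takahashi (2001-02-03).
Among Whitfield, Romero, Castillo, Sorensen, Lund, Yilmaz and Espinoza, by date of appointment to current office (earlier first): Whitfield and Romero (Dec 8, 1996) before Castillo, Sorensen, Lund and Yilmaz (Oct 22, 1997) before Espinoza (Jun 18, 2003).
Whitfield and Romero are each a Privy Counsellor, so the next rule applies.
Whitfield and Romero both have terms served 4 terms, so the next rule applies.
Among Whitfield and Romero, by date first returned to the chamber (earlier first): Whitfield (2007-07-02) before Romero (2013-10-09).
Castillo, Sorensen, Lund and Yilmaz are each not a Privy Counsellor, so the next rule applies.
Among Castillo, Sorensen, Lund and Yilmaz, by terms served (higher first): Castillo (11 terms) before Sorensen and Lund (10 terms) before Yilmaz (7 terms).
Among Sorensen and Lund, by date first returned to the chamber (earlier first): Sorensen (2012-04-06) before Lund (2013-06-10).
Full order: Tran, Takahashi, Vasquez, Whitfield, Romero, Castillo, Sorensen, Lund, Yilmaz, Espinoza.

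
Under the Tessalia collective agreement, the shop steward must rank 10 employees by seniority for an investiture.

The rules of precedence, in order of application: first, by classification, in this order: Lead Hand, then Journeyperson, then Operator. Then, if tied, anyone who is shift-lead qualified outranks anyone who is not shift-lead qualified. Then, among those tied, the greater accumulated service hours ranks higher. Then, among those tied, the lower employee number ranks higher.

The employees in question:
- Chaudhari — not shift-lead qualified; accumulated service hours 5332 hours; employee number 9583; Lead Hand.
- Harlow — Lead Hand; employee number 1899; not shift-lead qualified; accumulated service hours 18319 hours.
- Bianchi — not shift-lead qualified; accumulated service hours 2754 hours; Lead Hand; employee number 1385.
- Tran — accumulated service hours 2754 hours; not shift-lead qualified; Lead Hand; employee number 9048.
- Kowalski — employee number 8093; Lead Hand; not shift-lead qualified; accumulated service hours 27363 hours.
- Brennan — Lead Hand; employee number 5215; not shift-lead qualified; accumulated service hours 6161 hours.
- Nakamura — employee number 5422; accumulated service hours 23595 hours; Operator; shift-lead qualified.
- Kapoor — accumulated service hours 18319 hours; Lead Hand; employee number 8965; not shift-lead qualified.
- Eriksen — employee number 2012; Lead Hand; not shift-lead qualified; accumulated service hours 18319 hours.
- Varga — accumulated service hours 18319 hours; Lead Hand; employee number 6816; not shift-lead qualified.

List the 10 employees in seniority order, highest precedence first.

By classification: Kowalski, Harlow, Eriksen, Varga, Kapoor, Brennan, Chaudhari, Bianchi and Tran (Lead Hand); then Nakamura (Operator).
Kowalski, Harlow, Eriksen, Varga, Kapoor, Brennan, Chaudhari, Bianchi and Tran are each not shift-lead qualified, so the next rule applies.
Among Kowalski, Harlow, Eriksen, Varga, Kapoor, Brennan, Chaudhari, Bianchi and Tran, by accumulated service hours (higher first): Kowalski (27363 hours) before Harlow, Eriksen, Varga and Kapoor (18319 hours) before Brennan (6161 hours) before Chaudhari (5332 hours) before Bianchi and Tran (2754 hours).
Among Harlow, Eriksen, Varga and Kapoor, by employee number (lower first): Harlow (1899) before Eriksen (2012) before Varga (6816) before Kapoor (8965).
Among Bianchi and Tran, by employee number (lower first): Bianchi (1385) before Tran (9048).
Full order: Kowalski, Harlow, Eriksen, Varga, Kapoor, Brennan, Chaudhari, Bianchi, Tran, Nakamura.

Kowalski, Harlow, Eriksen, Varga, Kapoor, Brennan, Chaudhari, Bianchi, Tran, Nakamura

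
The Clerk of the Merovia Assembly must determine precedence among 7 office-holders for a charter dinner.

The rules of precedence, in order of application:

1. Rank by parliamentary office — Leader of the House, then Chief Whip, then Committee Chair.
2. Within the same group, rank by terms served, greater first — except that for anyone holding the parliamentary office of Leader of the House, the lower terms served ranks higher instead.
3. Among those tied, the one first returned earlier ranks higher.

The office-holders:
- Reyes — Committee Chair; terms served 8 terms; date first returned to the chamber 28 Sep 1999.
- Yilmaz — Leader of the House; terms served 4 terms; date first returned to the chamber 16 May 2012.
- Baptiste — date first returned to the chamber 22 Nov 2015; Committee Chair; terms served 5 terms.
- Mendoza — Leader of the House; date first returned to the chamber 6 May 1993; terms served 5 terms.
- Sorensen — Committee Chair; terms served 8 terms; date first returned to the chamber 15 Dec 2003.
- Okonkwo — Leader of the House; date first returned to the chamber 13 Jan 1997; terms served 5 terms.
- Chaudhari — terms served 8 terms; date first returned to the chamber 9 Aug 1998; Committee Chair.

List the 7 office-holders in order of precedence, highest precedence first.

By parliamentary office: Yilmaz, Mendoza and Okonkwo (Leader of the House); then Chaudhari, Reyes, Sorensen and Baptiste (Committee Chair).
Among Yilmaz, Mendoza and Okonkwo, by terms served (lower first) (reversed rule for this group): Yilmaz (4 terms) before Mendoza and Okonkwo (5 terms).
Among Mendoza and Okonkwo, by date first returned to the chamber (earlier first): Mendoza (6 May 1993) before Okonkwo (13 Jan 1997).
Among Chaudhari, Reyes, Sorensen and Baptiste, by terms served (higher first): Chaudhari, Reyes and Sorensen (8 terms) before Baptiste (5 terms).
Among Chaudhari, Reyes and Sorensen, by date first returned to the chamber (earlier first): Chaudhari (9 Aug 1998) before Reyes (28 Sep 1999) before Sorensen (15 Dec 2003).
Full order: Yilmaz, Mendoza, Okonkwo, Chaudhari, Reyes, Sorensen, Baptiste.

Yilmaz, Mendoza, Okonkwo, Chaudhari, Reyes, Sorensen, Baptiste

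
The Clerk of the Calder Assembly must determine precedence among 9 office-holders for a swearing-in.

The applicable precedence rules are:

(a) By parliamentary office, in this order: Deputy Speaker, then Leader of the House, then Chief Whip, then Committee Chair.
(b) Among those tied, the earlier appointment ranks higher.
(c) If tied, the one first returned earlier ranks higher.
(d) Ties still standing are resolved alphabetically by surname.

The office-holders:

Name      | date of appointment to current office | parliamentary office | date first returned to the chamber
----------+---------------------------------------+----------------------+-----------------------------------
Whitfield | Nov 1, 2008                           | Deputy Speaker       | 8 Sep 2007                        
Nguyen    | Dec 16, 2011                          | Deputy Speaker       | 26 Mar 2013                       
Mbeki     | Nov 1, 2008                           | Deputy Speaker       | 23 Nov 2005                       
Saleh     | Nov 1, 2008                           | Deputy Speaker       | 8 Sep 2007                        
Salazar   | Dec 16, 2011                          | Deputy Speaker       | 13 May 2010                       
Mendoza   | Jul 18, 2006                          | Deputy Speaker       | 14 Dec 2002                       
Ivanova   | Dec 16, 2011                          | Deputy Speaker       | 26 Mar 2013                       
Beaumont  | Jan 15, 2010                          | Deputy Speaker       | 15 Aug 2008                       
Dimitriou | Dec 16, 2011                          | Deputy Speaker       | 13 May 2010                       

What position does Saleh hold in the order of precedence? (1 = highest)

By parliamentary office: Mendoza, Mbeki, Saleh, Whitfield, Beaumont, Dimitriou, Salazar, Ivanova and Nguyen (Deputy Speaker).
Among Mendoza, Mbeki, Saleh, Whitfield, Beaumont, Dimitriou, Salazar, Ivanova and Nguyen, by date of appointment to current office (earlier first): Mendoza (Jul 18, 2006) before Mbeki, Saleh and Whitfield (Nov 1, 2008) before Beaumont (Jan 15, 2010) before Dimitriou, Salazar, Ivanova and Nguyen (Dec 16, 2011).
Among Mbeki, Saleh and Whitfield, by date first returned to the chamber (earlier first): Mbeki (23 Nov 2005) before Saleh and Whitfield (8 Sep 2007).
Among Saleh and Whitfield, alphabetically by surname: Saleh before Whitfield.
Among Dimitriou, Salazar, Ivanova and Nguyen, by date first returned to the chamber (earlier first): Dimitriou and Salazar (13 May 2010) before Ivanova and Nguyen (26 Mar 2013).
Among Dimitriou and Salazar, alphabetically by surname: Dimitriou before Salazar.
Among Ivanova and Nguyen, alphabetically by surname: Ivanova before Nguyen.
Order: Mendoza, Mbeki, Saleh, Whitfield, Beaumont, Dimitriou, Salazar, Ivanova, Nguyen. So position 3.

3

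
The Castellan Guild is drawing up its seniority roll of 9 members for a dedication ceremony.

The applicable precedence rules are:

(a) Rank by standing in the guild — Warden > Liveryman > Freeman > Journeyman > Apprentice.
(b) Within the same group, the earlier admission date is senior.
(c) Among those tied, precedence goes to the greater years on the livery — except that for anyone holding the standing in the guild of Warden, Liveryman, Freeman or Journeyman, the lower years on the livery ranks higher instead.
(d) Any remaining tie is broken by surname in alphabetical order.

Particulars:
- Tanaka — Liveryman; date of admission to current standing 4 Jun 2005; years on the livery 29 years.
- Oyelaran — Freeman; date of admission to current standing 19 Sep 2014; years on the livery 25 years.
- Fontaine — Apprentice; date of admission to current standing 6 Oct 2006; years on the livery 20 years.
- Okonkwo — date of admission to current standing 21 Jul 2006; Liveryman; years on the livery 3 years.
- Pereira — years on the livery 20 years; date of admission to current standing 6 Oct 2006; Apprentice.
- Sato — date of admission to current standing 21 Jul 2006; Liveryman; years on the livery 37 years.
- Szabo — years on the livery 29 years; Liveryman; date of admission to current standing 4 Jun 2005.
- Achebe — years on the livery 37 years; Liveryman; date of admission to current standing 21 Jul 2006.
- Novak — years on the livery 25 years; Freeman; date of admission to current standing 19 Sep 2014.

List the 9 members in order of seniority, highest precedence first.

By standing in the guild: Szabo, Tanaka, Okonkwo, Achebe and Sato (Liveryman); then Novak and Oyelaran (Freeman); then Fontaine and Pereira (Apprentice).
Among Szabo, Tanaka, Okonkwo, Achebe and Sato, by date of admission to current standing (earlier first): Szabo and Tanaka (4 Jun 2005) before Okonkwo, Achebe and Sato (21 Jul 2006).
Szabo and Tanaka both have years on the livery 29 years, so the next rule applies.
Among Szabo and Tanaka, alphabetically by surname: Szabo before Tanaka.
Among Okonkwo, Achebe and Sato, by years on the livery (lower first) (reversed rule for this group): Okonkwo (3 years) before Achebe and Sato (37 years).
Among Achebe and Sato, alphabetically by surname: Achebe before Sato.
Novak and Oyelaran both have date of admission to current standing 19 Sep 2014, so the next rule applies.
Novak and Oyelaran both have years on the livery 25 years, so the next rule applies.
Among Novak and Oyelaran, alphabetically by surname: Novak before Oyelaran.
Fontaine and Pereira both have date of admission to current standing 6 Oct 2006, so the next rule applies.
Fontaine and Pereira both have years on the livery 20 years, so the next rule applies.
Among Fontaine and Pereira, alphabetically by surname: Fontaine before Pereira.
Full order: Szabo, Tanaka, Okonkwo, Achebe, Sato, Novak, Oyelaran, Fontaine, Pereira.

Szabo, Tanaka, Okonkwo, Achebe, Sato, Novak, Oyelaran, Fontaine, Pereira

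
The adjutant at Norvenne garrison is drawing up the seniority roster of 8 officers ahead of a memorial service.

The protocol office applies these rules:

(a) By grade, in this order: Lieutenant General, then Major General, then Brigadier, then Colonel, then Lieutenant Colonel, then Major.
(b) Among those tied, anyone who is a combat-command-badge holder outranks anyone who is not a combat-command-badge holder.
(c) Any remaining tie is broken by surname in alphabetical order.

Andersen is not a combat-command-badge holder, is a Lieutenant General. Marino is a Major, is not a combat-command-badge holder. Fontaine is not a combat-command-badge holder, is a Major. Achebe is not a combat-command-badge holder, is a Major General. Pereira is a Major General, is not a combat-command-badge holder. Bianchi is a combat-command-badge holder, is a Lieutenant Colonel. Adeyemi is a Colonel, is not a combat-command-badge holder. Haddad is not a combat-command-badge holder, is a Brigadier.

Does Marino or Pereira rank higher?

Pereira

By grade: Andersen (Lieutenant General); then Achebe and Pereira (Major General); then Haddad (Brigadier); then Adeyemi (Colonel); then Bianchi (Lieutenant Colonel); then Fontaine and Marino (Major).
Achebe and Pereira are each not a combat-command-badge holder, so the next rule applies.
Among Achebe and Pereira, alphabetically by surname: Achebe before Pereira.
Fontaine and Marino are each not a combat-command-badge holder, so the next rule applies.
Among Fontaine and Marino, alphabetically by surname: Fontaine before Marino.
So Pereira takes precedence.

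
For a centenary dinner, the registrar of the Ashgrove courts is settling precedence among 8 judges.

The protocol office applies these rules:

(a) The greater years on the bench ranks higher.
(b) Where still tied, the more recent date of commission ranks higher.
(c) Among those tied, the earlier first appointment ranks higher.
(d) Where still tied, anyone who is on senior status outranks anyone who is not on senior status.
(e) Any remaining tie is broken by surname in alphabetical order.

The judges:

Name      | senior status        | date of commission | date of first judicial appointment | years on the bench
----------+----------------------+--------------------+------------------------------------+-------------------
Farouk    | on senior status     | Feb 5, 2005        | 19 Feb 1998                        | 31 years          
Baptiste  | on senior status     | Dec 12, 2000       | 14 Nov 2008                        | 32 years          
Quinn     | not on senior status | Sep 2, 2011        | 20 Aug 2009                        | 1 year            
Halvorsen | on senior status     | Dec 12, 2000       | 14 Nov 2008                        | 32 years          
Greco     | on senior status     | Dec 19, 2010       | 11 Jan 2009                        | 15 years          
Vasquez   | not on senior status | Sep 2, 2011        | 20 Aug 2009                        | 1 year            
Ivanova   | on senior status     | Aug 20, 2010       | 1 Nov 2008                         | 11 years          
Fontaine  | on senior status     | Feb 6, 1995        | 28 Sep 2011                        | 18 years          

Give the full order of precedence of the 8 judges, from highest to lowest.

By years on the bench (higher first): Baptiste and Halvorsen (both 32 years); then Farouk (31 years); then Fontaine (18 years); then Greco (15 years); then Ivanova (11 years); then Quinn and Vasquez (both 1 year).
Baptiste and Halvorsen both have date of commission Dec 12, 2000, so the next rule applies.
Baptiste and Halvorsen both have date of first judicial appointment 14 Nov 2008, so the next rule applies.
Baptiste and Halvorsen are each on senior status, so the next rule applies.
Among Baptiste and Halvorsen, alphabetically by surname: Baptiste before Halvorsen.
Quinn and Vasquez both have date of commission Sep 2, 2011, so the next rule applies.
Quinn and Vasquez both have date of first judicial appointment 20 Aug 2009, so the next rule applies.
Quinn and Vasquez are each not on senior status, so the next rule applies.
Among Quinn and Vasquez, alphabetically by surname: Quinn before Vasquez.
Full order: Baptiste, Halvorsen, Farouk, Fontaine, Greco, Ivanova, Quinn, Vasquez.

Baptiste, Halvorsen, Farouk, Fontaine, Greco, Ivanova, Quinn, Vasquez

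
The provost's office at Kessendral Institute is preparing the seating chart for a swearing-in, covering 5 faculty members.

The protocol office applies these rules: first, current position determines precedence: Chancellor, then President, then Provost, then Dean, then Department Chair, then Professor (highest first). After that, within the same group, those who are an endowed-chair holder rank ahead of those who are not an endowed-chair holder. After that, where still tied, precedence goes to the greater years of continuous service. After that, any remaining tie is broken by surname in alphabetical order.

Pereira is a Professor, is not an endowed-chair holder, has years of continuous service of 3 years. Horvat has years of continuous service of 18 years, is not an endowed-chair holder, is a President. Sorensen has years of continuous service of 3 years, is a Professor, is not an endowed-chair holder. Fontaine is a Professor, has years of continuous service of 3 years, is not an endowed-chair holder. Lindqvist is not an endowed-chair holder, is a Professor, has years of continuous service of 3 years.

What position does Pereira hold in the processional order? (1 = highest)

4

By current position: Horvat (President); then Fontaine, Lindqvist, Pereira and Sorensen (Professor).
Fontaine, Lindqvist, Pereira and Sorensen are each not an endowed-chair holder, so the next rule applies.
Fontaine, Lindqvist, Pereira and Sorensen all have years of continuous service 3 years, so the next rule applies.
Among Fontaine, Lindqvist, Pereira and Sorensen, alphabetically by surname: Fontaine before Lindqvist before Pereira before Sorensen.
Order: Horvat, Fontaine, Lindqvist, Pereira, Sorensen. So position 4.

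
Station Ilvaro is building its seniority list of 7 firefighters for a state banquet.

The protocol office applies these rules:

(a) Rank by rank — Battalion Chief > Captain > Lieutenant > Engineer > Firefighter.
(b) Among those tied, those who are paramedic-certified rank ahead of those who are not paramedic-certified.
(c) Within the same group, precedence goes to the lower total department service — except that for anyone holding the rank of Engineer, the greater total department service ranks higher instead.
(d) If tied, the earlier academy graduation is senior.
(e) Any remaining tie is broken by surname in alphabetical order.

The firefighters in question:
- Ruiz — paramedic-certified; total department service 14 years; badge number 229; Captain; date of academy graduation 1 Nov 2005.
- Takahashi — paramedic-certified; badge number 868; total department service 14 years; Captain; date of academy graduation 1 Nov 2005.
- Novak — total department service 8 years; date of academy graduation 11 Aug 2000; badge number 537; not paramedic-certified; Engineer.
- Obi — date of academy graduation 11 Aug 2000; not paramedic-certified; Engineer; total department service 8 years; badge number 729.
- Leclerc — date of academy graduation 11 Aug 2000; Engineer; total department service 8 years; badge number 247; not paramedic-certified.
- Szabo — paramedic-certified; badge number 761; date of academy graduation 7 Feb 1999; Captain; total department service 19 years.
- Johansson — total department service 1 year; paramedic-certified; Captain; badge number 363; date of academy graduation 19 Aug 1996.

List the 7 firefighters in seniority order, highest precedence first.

Johansson, Ruiz, Takahashi, Szabo, Leclerc, Novak, Obi

By rank: Johansson, Ruiz, Takahashi and Szabo (Captain); then Leclerc, Novak and Obi (Engineer).
Johansson, Ruiz, Takahashi and Szabo are each paramedic-certified, so the next rule applies.
Among Johansson, Ruiz, Takahashi and Szabo, by total department service (lower first): Johansson (1 year) before Ruiz and Takahashi (14 years) before Szabo (19 years).
Ruiz and Takahashi both have date of academy graduation 1 Nov 2005, so the next rule applies.
Among Ruiz and Takahashi, alphabetically by surname: Ruiz before Takahashi.
Leclerc, Novak and Obi are each not paramedic-certified, so the next rule applies.
Leclerc, Novak and Obi all have total department service 8 years, so the next rule applies.
Leclerc, Novak and Obi all have date of academy graduation 11 Aug 2000, so the next rule applies.
Among Leclerc, Novak and Obi, alphabetically by surname: Leclerc before Novak before Obi.
Full order: Johansson, Ruiz, Takahashi, Szabo, Leclerc, Novak, Obi.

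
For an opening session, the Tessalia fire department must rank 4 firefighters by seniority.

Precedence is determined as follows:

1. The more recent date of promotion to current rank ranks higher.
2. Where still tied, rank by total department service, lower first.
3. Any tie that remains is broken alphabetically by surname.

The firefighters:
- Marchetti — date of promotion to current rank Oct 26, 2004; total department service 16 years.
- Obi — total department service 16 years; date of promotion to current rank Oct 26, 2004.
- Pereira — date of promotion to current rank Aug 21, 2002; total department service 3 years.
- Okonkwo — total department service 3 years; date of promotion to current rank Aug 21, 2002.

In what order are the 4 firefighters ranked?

Marchetti, Obi, Okonkwo, Pereira

By date of promotion to current rank (later first): Marchetti and Obi (both Oct 26, 2004); then Okonkwo and Pereira (both Aug 21, 2002).
Marchetti and Obi both have total department service 16 years, so the next rule applies.
Among Marchetti and Obi, alphabetically by surname: Marchetti before Obi.
Okonkwo and Pereira both have total department service 3 years, so the next rule applies.
Among Okonkwo and Pereira, alphabetically by surname: Okonkwo before Pereira.
Full order: Marchetti, Obi, Okonkwo, Pereira.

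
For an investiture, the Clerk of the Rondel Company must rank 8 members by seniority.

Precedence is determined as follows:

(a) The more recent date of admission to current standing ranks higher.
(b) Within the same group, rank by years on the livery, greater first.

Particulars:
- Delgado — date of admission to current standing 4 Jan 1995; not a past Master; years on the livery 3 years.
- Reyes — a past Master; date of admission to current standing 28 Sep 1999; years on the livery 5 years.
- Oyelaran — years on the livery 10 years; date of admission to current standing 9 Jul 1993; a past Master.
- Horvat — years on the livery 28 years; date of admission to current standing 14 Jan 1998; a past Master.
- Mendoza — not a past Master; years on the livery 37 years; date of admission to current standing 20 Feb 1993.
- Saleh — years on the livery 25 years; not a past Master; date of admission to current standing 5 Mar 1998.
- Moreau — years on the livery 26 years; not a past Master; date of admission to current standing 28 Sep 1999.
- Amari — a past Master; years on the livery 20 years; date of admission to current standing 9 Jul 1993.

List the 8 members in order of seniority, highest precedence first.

Moreau, Reyes, Saleh, Horvat, Delgado, Amari, Oyelaran, Mendoza

By date of admission to current standing (later first): Moreau and Reyes (both 28 Sep 1999); then Saleh (5 Mar 1998); then Horvat (14 Jan 1998); then Delgado (4 Jan 1995); then Amari and Oyelaran (both 9 Jul 1993); then Mendoza (20 Feb 1993).
Among Moreau and Reyes, by years on the livery (higher first): Moreau (26 years) before Reyes (5 years).
Among Amari and Oyelaran, by years on the livery (higher first): Amari (20 years) before Oyelaran (10 years).
Full order: Moreau, Reyes, Saleh, Horvat, Delgado, Amari, Oyelaran, Mendoza.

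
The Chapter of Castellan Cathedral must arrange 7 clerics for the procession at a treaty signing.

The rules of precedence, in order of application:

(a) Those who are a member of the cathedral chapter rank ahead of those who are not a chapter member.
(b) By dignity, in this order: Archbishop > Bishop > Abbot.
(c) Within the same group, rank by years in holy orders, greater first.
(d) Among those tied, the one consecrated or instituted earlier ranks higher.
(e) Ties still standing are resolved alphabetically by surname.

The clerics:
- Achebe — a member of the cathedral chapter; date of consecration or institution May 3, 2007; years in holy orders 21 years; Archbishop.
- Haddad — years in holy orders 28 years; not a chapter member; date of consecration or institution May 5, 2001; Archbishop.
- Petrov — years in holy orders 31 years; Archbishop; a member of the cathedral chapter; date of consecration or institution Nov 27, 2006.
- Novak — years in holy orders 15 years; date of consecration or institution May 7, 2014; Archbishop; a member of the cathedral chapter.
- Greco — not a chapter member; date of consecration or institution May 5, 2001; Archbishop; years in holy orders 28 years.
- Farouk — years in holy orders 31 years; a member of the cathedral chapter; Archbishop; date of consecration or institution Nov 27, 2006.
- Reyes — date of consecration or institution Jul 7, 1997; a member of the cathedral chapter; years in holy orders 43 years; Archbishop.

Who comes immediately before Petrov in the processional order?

By the first rule: Reyes, Farouk, Petrov, Achebe and Novak (each a member of the cathedral chapter); then Greco and Haddad (both not a chapter member).
Reyes, Farouk, Petrov, Achebe and Novak are each Archbishop, so the next rule applies.
Among Reyes, Farouk, Petrov, Achebe and Novak, by years in holy orders (higher first): Reyes (43 years) before Farouk and Petrov (31 years) before Achebe (21 years) before Novak (15 years).
Farouk and Petrov both have date of consecration or institution Nov 27, 2006, so the next rule applies.
Among Farouk and Petrov, alphabetically by surname: Farouk before Petrov.
Greco and Haddad are each Archbishop, so the next rule applies.
Greco and Haddad both have years in holy orders 28 years, so the next rule applies.
Greco and Haddad both have date of consecration or institution May 5, 2001, so the next rule applies.
Among Greco and Haddad, alphabetically by surname: Greco before Haddad.
Order: Reyes, Farouk, Petrov, Achebe, Novak, Greco, Haddad.

Farouk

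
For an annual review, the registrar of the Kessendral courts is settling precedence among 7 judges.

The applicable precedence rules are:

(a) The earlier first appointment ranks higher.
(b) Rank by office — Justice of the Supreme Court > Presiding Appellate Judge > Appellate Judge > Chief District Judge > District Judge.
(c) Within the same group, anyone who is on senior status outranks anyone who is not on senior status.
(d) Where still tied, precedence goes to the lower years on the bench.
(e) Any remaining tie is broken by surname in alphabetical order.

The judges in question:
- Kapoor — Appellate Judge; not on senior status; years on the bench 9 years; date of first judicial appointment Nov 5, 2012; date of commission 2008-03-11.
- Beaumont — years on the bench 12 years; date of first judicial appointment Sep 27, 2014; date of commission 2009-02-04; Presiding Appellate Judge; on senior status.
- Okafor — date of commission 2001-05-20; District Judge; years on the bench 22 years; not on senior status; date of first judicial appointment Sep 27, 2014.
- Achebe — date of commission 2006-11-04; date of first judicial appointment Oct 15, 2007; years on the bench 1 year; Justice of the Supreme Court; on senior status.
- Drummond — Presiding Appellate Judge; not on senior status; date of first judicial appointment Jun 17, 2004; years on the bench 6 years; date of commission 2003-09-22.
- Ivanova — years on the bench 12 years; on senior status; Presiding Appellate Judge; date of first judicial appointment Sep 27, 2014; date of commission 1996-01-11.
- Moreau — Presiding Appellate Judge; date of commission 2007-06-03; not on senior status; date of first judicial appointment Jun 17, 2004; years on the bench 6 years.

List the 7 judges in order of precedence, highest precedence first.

Drummond, Moreau, Achebe, Kapoor, Beaumont, Ivanova, Okafor

By date of first judicial appointment (earlier first): Drummond and Moreau (both Jun 17, 2004); then Achebe (Oct 15, 2007); then Kapoor (Nov 5, 2012); then Beaumont, Ivanova and Okafor (each Sep 27, 2014).
Drummond and Moreau are each Presiding Appellate Judge, so the next rule applies.
Drummond and Moreau are each not on senior status, so the next rule applies.
Drummond and Moreau both have years on the bench 6 years, so the next rule applies.
Among Drummond and Moreau, alphabetically by surname: Drummond before Moreau.
Among Beaumont, Ivanova and Okafor, by office: Beaumont and Ivanova (Presiding Appellate Judge) before Okafor (District Judge).
Beaumont and Ivanova are each on senior status, so the next rule applies.
Beaumont and Ivanova both have years on the bench 12 years, so the next rule applies.
Among Beaumont and Ivanova, alphabetically by surname: Beaumont before Ivanova.
Full order: Drummond, Moreau, Achebe, Kapoor, Beaumont, Ivanova, Okafor.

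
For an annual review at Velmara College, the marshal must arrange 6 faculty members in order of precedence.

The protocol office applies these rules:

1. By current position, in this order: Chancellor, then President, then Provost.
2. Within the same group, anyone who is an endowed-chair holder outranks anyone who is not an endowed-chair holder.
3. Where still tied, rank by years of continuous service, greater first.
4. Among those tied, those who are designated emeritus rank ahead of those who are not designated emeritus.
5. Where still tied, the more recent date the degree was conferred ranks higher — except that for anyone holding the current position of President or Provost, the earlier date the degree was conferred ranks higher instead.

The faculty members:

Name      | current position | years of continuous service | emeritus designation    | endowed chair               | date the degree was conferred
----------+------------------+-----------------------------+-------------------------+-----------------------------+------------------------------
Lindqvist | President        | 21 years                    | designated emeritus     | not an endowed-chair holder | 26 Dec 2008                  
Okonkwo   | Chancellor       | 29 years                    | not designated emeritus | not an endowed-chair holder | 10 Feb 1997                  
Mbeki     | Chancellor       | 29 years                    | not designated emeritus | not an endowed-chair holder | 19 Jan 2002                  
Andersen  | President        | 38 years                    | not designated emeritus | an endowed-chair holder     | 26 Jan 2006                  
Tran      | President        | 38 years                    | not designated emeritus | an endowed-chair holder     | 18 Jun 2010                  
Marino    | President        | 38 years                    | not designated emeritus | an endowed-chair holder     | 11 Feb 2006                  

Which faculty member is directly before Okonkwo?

Mbeki

By current position: Mbeki and Okonkwo (Chancellor); then Andersen, Marino, Tran and Lindqvist (President).
Mbeki and Okonkwo are each not an endowed-chair holder, so the next rule applies.
Mbeki and Okonkwo both have years of continuous service 29 years, so the next rule applies.
Mbeki and Okonkwo are each not designated emeritus, so the next rule applies.
Among Mbeki and Okonkwo, by date the degree was conferred (later first): Mbeki (19 Jan 2002) before Okonkwo (10 Feb 1997).
Among Andersen, Marino, Tran and Lindqvist, an endowed-chair holder before not an endowed-chair holder: Andersen, Marino and Tran (an endowed-chair holder) before Lindqvist (not an endowed-chair holder).
Andersen, Marino and Tran all have years of continuous service 38 years, so the next rule applies.
Andersen, Marino and Tran are each not designated emeritus, so the next rule applies.
Among Andersen, Marino and Tran, by date the degree was conferred (earlier first) (reversed rule for this group): Andersen (26 Jan 2006) before Marino (11 Feb 2006) before Tran (18 Jun 2010).
Order: Mbeki, Okonkwo, Andersen, Marino, Tran, Lindqvist.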